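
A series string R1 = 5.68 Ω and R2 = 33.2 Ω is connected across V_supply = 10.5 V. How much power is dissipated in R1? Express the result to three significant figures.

P ≈ 0.414 W

Series current I = V_supply/ΣR = 10.5/38.88 = 0.2701 A.
P(R1) = I²·R1 = (0.2701)² × 5.68 = 0.4143 W.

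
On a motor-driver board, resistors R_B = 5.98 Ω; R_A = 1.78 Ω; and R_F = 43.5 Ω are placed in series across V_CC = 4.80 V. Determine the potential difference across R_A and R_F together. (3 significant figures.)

Total series resistance ΣR = 5.98 + 1.78 + 43.5 = 51.26 Ω.
R_{R_A..R_F} = 1.78 + 43.5 = 45.28 Ω.
V = V_CC · R/ΣR = 4.80 × 0.8833 = 4.240 V.

V ≈ 4.24 V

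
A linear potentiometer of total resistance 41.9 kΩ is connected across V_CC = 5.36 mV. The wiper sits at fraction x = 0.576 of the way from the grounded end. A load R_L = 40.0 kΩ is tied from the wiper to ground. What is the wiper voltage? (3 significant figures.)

Lower segment x·R_p = 24.13 kΩ; upper segment (1−x)·R_p = 17.77 kΩ.
Lower segment in parallel with the load: 24.13 ‖ 40.0 = 15.05 kΩ.
Loaded-divider output: V_out = 5.36 × 0.4587 = 2.458 mV.

V_out ≈ 2.46 mV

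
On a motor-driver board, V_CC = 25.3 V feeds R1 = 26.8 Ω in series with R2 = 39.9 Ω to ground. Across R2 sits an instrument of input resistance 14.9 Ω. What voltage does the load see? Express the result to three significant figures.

First combine the lower leg with the load: R2 ‖ R_L = 10.85 Ω.
Now apply the divider: V_out = 25.3 × 0.2882 = 7.290 V.

V_out ≈ 7.29 V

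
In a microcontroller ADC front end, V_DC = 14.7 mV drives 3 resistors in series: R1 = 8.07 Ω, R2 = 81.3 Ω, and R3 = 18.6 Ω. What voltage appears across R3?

V ≈ 2.53 mV

Total series resistance ΣR = 8.07 + 81.3 + 18.6 = 108.0 Ω.
V = V_DC · R/ΣR = 14.7 × 0.1723 = 2.532 mV.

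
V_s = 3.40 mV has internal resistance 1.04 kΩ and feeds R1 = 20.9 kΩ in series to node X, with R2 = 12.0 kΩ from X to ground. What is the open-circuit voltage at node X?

V_th ≈ 1.20 mV

R1' = 1.04 + 20.9 = 21.94 kΩ (source resistance + R1).
With X open, the divider is unloaded: V_th = 3.40 × 12.0/33.94 = 1.202 mV.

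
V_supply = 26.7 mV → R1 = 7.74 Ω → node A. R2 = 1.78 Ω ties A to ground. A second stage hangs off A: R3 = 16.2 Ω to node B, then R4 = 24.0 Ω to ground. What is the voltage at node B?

V_B ≈ 2.88 mV

The second stage (R3 + R4 = 40.20 Ω) loads node A in parallel with R2.
R2 ‖ (R3+R4) = 1.705 Ω.
So V_A = 26.7 × 0.1805 = 4.819 mV.
Then the unloaded second divider: V_B = V_A × R4/(R3+R4) = 4.819 × 0.5970 = 2.877 mV.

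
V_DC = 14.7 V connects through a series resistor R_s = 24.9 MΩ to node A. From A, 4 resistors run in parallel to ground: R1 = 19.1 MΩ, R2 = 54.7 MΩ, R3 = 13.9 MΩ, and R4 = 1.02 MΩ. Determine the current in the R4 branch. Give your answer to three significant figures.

Combine the parallel branches: R_p = (1/19.1 + 1/54.7 + 1/13.9 + 1/1.02)⁻¹ = 0.8905 MΩ.
V_A by voltage divider: V_A = 14.7 × 0.8905/(24.9 + 0.8905) = 0.5076 V.
Branch current I = V_A/R4 = 0.5076/1.02 = 0.4976 µA.

I ≈ 0.498 µA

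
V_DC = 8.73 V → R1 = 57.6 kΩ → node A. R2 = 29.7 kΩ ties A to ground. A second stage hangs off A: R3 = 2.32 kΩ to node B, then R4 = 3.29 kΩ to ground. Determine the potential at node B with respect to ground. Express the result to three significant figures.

The second stage (R3 + R4 = 5.610 kΩ) loads node A in parallel with R2.
Effective lower resistance at A: R2 ‖ 5.610 = 4.719 kΩ.
So V_A = 8.73 × 0.07572 = 0.6610 V.
Then the unloaded second divider: V_B = V_A × R4/(R3+R4) = 0.6610 × 0.5865 = 0.3877 V.

V_B ≈ 0.388 V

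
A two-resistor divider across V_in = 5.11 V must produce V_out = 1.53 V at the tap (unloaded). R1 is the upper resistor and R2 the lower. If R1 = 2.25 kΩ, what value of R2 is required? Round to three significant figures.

R2 ≈ 0.962 kΩ

Required fraction k = V_out/V_in = 0.2994.
R2 = R1 · 0.2994/(1 − 0.2994) = 0.9616 kΩ.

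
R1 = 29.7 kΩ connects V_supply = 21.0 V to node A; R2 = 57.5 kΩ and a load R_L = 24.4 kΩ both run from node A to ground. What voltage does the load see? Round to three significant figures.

First combine the lower leg with the load: R2 ‖ R_L = 17.13 kΩ.
Then V_out = V_supply · R2'/(R1 + R2') = 21.0 × 17.13/46.83 = 7.682 V.

V_out ≈ 7.68 V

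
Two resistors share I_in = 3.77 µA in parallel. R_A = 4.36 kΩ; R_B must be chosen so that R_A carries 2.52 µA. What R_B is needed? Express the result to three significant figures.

R_B ≈ 8.79 kΩ

The fraction through R_A equals R_B/(R_A+R_B).
2.52/3.77 = R_B/(R_A + R_B) → R_B = R_A · (0.6684)/(1 − 0.6684) = 4.36 × 2.016 = 8.790 kΩ.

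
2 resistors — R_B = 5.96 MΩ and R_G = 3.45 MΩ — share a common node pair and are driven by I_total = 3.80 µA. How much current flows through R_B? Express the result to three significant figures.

I ≈ 1.39 µA

For two parallel branches, I_k = I_total · (other R)/(sum of R).
So I = 3.80 × 3.45/9.410 = 1.393 µA.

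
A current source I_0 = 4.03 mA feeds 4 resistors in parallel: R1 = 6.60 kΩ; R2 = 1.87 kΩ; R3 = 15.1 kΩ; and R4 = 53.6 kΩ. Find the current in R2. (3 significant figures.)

I ≈ 2.79 mA

Total conductance ΣG = 1/6.60 + 1/1.87 + 1/15.1 + 1/53.6 = 0.7712 (units of 1/kΩ).
Current divider: I(R2) = I_0 · G_k/ΣG = 4.03 × (0.5348/0.7712) = 4.03 × 0.6935 = 2.795 mA.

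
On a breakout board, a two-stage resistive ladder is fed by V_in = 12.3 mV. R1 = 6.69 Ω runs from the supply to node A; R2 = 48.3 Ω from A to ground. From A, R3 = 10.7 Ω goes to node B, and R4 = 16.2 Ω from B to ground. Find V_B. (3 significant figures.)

Looking into the second stage from A: R3 + R4 = 26.90 Ω appears in parallel with R2.
R2 ‖ (R3+R4) = 17.28 Ω.
First divider: V_A = V_in · 17.28/(6.69 + 17.28) = 8.867 mV.
Stage 2 is unloaded, so V_B = V_A · R4/(R3+R4) = 8.867 × 16.2/26.90 = 5.340 mV.

V_B ≈ 5.34 mV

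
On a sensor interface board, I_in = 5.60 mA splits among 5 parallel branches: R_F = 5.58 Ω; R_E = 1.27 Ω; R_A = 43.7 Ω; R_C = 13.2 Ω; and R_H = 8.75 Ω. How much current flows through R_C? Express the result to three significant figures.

Conductances: ΣG = 1/5.58 + 1/1.27 + 1/43.7 + 1/13.2 + 1/8.75 = 1.180 (1/Ω).
Current divider: I(R_C) = I_in · G_k/ΣG = 5.60 × (0.07576/1.180) = 5.60 × 0.06423 = 0.3597 mA.

I ≈ 0.360 mA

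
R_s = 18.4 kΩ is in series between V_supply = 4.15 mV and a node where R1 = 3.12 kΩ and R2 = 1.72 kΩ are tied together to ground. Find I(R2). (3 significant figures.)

Combine the parallel branches: R_p = (1/3.12 + 1/1.72)⁻¹ = 1.109 kΩ.
V_A = 4.15 × 1.109/19.51 = 0.2359 mV.
I(R2) = V_A / R2 = 0.2359/1.72 = 0.1371 µA.
(Equivalently: I_total = 0.2127 µA, then current-divider fraction G_k/ΣG = 0.6446.)

I ≈ 0.137 µA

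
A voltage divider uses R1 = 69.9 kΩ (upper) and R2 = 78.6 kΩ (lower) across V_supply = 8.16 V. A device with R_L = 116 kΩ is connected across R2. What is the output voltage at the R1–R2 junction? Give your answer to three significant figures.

V_out ≈ 3.27 V

First combine the lower leg with the load: R2 ‖ R_L = 46.85 kΩ.
Then V_out = V_supply · R2'/(R1 + R2') = 8.16 × 46.85/116.8 = 3.275 V.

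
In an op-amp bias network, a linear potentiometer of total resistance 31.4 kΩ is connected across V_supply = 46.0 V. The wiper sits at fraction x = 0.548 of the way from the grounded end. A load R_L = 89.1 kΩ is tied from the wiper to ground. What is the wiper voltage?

The pot divides into 14.19 kΩ above the wiper and 17.21 kΩ below.
(x·R_p) ‖ R_L = 14.42 kΩ.
Then V_out = V_supply · 14.42/(14.19 + 14.42) = 23.18 V.

V_out ≈ 23.2 V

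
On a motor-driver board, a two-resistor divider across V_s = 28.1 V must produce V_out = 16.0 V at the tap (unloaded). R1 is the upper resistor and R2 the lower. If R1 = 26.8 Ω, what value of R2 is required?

Required fraction k = V_out/V_s = 0.5694.
R2 = R1 · 0.5694/(1 − 0.5694) = 35.44 Ω.

R2 ≈ 35.4 Ω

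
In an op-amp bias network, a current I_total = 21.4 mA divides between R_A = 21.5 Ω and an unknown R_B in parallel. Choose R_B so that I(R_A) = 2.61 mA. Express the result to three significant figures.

Two-branch current divider: I_A = I_total · R_B/(R_A + R_B).
2.61/21.4 = R_B/(R_A + R_B) → R_B = R_A · (0.1220)/(1 − 0.1220) = 21.5 × 0.1389 = 2.986 Ω.

R_B ≈ 2.99 Ω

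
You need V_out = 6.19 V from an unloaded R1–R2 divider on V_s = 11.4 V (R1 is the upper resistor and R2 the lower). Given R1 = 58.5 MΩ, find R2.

R2 ≈ 69.5 MΩ

V_out/V_s = R2/(R1+R2) = 0.5430.
Rearranging, R2 = R1·k/(1−k) = 58.5 × 1.188 = 69.50 MΩ.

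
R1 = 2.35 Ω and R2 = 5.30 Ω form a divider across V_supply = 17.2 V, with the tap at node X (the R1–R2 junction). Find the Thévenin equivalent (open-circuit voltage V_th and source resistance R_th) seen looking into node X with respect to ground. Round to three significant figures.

V_th is the unloaded tap voltage: V_supply · R2/(R1+R2) = 17.2 × 0.6928 = 11.92 V.
With V_supply suppressed (replaced by a short), R_th = R1 ‖ R2 = (2.350 × 5.30)/(2.350 + 5.30) = 1.628 Ω.

V_th ≈ 11.9 V, R_th ≈ 1.63 Ω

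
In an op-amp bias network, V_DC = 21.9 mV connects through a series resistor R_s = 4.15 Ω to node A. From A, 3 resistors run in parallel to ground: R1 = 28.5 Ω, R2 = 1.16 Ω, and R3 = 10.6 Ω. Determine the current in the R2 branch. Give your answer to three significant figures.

I ≈ 3.69 mA

Equivalent of the parallel group: R_p = 1.009 Ω.
V_A by voltage divider: V_A = 21.9 × 1.009/(4.15 + 1.009) = 4.282 mV.
Branch current I = V_A/R2 = 4.282/1.16 = 3.691 mA.
(Equivalently: I_total = 4.245 mA, then current-divider fraction G_k/ΣG = 0.8695.)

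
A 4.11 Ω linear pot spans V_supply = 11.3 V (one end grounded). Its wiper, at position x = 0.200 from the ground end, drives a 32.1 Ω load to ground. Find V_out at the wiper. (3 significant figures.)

Split the track: R_lower = x·R_p = 0.8220 Ω, R_upper = (1−x)·R_p = 3.288 Ω.
R_L loads the lower segment: effective lower R = 0.8015 Ω.
Loaded-divider output: V_out = 11.3 × 0.1960 = 2.215 V.
(Unloaded: V_out = x·V_supply = 2.26 V.)

V_out ≈ 2.21 V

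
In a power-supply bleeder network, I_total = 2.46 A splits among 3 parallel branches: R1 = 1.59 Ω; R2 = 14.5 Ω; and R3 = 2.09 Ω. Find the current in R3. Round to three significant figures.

I ≈ 1.00 A

ΣG = 1/1.59 + 1/14.5 + 1/2.09 = 1.176.
Current divider: I(R3) = I_total · G_k/ΣG = 2.46 × (0.4785/1.176) = 2.46 × 0.4067 = 1.001 A.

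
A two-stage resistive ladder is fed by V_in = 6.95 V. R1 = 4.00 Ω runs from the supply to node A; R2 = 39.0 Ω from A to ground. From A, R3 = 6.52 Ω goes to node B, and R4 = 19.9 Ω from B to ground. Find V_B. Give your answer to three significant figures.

Node A sees R2 in parallel with the series input of stage 2, R3 + R4 = 26.42 Ω.
Effective lower resistance at A: R2 ‖ 26.42 = 15.75 Ω.
First divider: V_A = V_in · 15.75/(4.00 + 15.75) = 5.542 V.
Stage 2 is unloaded, so V_B = V_A · R4/(R3+R4) = 5.542 × 19.9/26.42 = 4.175 V.

V_B ≈ 4.17 V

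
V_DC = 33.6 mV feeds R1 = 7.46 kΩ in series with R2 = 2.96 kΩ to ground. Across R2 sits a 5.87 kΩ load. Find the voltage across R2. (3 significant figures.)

V_out ≈ 7.01 mV

The load sits in parallel with R2, giving an effective lower resistance R2' = R2·R_L/(R2+R_L) = 1.968 kΩ.
Then V_out = V_DC · R2'/(R1 + R2') = 33.6 × 1.968/9.428 = 7.013 mV.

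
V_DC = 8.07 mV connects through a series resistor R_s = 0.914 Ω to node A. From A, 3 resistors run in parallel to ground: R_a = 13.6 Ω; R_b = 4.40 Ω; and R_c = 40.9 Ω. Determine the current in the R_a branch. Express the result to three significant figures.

I ≈ 0.457 mA

Equivalent of the parallel group: R_p = 3.075 Ω.
V_A = 8.07 × 3.075/3.989 = 6.221 mV.
I(R_a) = V_A / R_a = 6.221/13.6 = 0.4574 mA.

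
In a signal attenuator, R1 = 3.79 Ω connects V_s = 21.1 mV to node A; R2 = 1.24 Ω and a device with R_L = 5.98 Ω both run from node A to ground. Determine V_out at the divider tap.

R2 ‖ R_L = (1.24 × 5.98)/(1.24 + 5.98) = 1.027 Ω.
Then V_out = V_s · R2'/(R1 + R2') = 21.1 × 1.027/4.817 = 4.499 mV.

V_out ≈ 4.50 mV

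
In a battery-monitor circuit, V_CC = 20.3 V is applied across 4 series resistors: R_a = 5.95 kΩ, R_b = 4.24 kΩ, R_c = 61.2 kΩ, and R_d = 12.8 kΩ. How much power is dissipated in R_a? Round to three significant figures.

P ≈ 0.346 mW

Series current I = V_CC/ΣR = 20.3/84.19 = 0.2411 mA.
P = I²R = 0.05814 × 5.95 = 0.3459 mW.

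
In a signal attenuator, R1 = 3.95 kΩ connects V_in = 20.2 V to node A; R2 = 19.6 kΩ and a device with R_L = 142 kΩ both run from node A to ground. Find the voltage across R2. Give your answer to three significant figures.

V_out ≈ 16.4 V

R2 ‖ R_L = (19.6 × 142)/(19.6 + 142) = 17.22 kΩ.
Then V_out = V_in · R2'/(R1 + R2') = 20.2 × 17.22/21.17 = 16.43 V.
(Unloaded it would be 16.8 V; the load pulls it down.)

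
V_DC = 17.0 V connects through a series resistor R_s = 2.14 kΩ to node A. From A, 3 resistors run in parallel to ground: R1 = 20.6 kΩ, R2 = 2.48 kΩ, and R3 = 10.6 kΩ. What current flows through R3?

Equivalent of the parallel group: R_p = 1.831 kΩ.
Node voltage V_A = V_DC · R_p/(R_s + R_p) = 17.0 × 0.4611 = 7.839 V.
Branch current I = V_A/R3 = 7.839/10.6 = 0.7395 mA.

I ≈ 0.740 mA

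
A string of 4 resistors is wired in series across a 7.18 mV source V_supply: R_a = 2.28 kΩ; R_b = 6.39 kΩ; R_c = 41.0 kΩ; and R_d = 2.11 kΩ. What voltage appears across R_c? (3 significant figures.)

V ≈ 5.69 mV

ΣR = 2.28 + 6.39 + 41.0 + 2.11 = 51.78 kΩ.
By the voltage-divider rule, V = 7.18 × 41.00/51.78 = 5.685 mV.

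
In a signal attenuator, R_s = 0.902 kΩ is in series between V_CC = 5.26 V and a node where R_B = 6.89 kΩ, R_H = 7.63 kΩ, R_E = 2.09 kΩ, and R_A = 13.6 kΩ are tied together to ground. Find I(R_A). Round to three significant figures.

I ≈ 0.221 mA

Parallel bank: R_p = 1/(1/6.89 + 1/7.63 + 1/2.09 + 1/13.6) = 1.207 kΩ.
V_A by voltage divider: V_A = 5.26 × 1.207/(0.902 + 1.207) = 3.011 V.
Branch current I = V_A/R_A = 3.011/13.6 = 0.2214 mA.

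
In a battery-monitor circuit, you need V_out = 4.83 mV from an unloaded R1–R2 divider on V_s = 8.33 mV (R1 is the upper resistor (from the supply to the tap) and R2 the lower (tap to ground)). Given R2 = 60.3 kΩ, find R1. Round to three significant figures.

R1 ≈ 43.7 kΩ

V_out/V_s = R2/(R1+R2) = 0.5798.
Rearranging, R1 = R2·(1−k)/k = 60.3 × 0.7246 = 43.70 kΩ.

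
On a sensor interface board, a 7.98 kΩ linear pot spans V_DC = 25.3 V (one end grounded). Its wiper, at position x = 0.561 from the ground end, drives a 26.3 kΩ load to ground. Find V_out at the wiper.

V_out ≈ 13.2 V

Split the track: R_lower = x·R_p = 4.477 kΩ, R_upper = (1−x)·R_p = 3.503 kΩ.
Lower segment in parallel with the load: 4.477 ‖ 26.3 = 3.826 kΩ.
Then V_out = V_DC · 3.826/(3.503 + 3.826) = 13.21 V.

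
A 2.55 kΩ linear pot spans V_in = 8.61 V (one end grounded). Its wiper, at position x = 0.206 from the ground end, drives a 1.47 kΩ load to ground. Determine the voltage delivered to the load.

Split the track: R_lower = x·R_p = 0.5253 kΩ, R_upper = (1−x)·R_p = 2.025 kΩ.
(x·R_p) ‖ R_L = 0.3870 kΩ.
V_out = 8.61 × 0.3870/(2.025 + 0.3870) = 1.382 V.
(Unloaded: V_out = x·V_in = 1.77 V.)

V_out ≈ 1.38 V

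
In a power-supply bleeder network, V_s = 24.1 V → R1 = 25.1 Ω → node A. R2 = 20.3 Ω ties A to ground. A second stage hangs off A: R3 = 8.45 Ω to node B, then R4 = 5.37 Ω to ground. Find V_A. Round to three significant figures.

The second stage (R3 + R4 = 13.82 Ω) loads node A in parallel with R2.
Effective lower resistance at A: R2 ‖ 13.82 = 8.222 Ω.
First divider: V_A = V_s · 8.222/(25.1 + 8.222) = 5.947 V.

V_A ≈ 5.95 V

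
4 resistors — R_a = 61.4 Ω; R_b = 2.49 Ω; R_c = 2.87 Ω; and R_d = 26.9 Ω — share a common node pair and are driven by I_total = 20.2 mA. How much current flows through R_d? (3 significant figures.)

ΣG = 1/61.4 + 1/2.49 + 1/2.87 + 1/26.9 = 0.8035.
Current divider: I(R_d) = I_total · G_k/ΣG = 20.2 × (0.03717/0.8035) = 20.2 × 0.04627 = 0.9346 mA.

I ≈ 0.935 mA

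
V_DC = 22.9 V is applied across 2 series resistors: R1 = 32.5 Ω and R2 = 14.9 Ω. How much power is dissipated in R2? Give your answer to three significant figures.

P ≈ 3.48 W

ΣR = 47.40 Ω → I = 22.9/47.40 = 0.4831 A.
V(R2) = I·R = 7.199 V; P = V·I = 7.199 × 0.4831 = 3.478 W.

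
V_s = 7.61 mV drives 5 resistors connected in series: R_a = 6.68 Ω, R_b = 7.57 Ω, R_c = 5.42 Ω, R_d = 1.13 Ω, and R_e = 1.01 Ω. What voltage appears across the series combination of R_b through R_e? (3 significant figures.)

Total series resistance ΣR = 6.68 + 7.57 + 5.42 + 1.13 + 1.01 = 21.81 Ω.
R_{R_b..R_e} = 7.57 + 5.42 + 1.13 + 1.01 = 15.13 Ω.
Voltage divider: V = V_s · (15.13 / 21.81) = 7.61 × 0.6937 = 5.279 mV.

V ≈ 5.28 mV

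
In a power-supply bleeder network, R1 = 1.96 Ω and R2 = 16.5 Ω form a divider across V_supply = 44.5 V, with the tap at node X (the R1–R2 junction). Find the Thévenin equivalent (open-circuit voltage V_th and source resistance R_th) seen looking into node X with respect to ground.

With X open, the divider is unloaded: V_th = 44.5 × 16.5/18.46 = 39.78 V.
Looking into X with the source shorted: R_th = R1·R2/(R1+R2) = 1.960 × 16.5/18.46 = 1.752 Ω.

V_th ≈ 39.8 V, R_th ≈ 1.75 Ω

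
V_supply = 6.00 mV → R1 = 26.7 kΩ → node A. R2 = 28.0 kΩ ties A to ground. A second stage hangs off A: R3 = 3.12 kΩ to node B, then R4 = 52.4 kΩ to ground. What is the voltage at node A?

Node A sees R2 in parallel with the series input of stage 2, R3 + R4 = 55.52 kΩ.
R2 ‖ (R3+R4) = 18.61 kΩ.
V_A = 6.00 × 18.61/(26.7 + 18.61) = 2.465 mV.

V_A ≈ 2.46 mV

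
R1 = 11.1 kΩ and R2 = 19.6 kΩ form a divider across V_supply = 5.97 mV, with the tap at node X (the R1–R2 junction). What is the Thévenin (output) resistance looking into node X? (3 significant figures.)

R_th ≈ 7.09 kΩ

Looking into X with the source shorted: R_th = R1·R2/(R1+R2) = 11.10 × 19.6/30.70 = 7.087 kΩ.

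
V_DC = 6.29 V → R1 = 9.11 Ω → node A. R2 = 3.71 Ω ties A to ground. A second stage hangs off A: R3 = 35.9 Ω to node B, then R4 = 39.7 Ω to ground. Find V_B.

The second stage (R3 + R4 = 75.60 Ω) loads node A in parallel with R2.
R2 ‖ (R3+R4) = 3.536 Ω.
V_A = 6.29 × 3.536/(9.11 + 3.536) = 1.759 V.
Then the unloaded second divider: V_B = V_A × R4/(R3+R4) = 1.759 × 0.5251 = 0.9237 V.

V_B ≈ 0.924 V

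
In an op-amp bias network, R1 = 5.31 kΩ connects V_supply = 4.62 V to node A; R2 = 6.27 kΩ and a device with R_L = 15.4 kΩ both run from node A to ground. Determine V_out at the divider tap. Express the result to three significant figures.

V_out ≈ 2.11 V

The load sits in parallel with R2, giving an effective lower resistance R2' = R2·R_L/(R2+R_L) = 4.456 kΩ.
Then V_out = V_supply · R2'/(R1 + R2') = 4.62 × 4.456/9.766 = 2.108 V.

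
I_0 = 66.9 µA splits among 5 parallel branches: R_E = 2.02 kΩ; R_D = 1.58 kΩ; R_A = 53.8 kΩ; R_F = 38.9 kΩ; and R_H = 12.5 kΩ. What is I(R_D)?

Conductances: ΣG = 1/2.02 + 1/1.58 + 1/53.8 + 1/38.9 + 1/12.5 = 1.252 (1/kΩ).
R_D takes the fraction G_k/ΣG = 0.6329/1.252 = 0.5054, so I = 66.9 × 0.5054 = 33.81 µA.

I ≈ 33.8 µA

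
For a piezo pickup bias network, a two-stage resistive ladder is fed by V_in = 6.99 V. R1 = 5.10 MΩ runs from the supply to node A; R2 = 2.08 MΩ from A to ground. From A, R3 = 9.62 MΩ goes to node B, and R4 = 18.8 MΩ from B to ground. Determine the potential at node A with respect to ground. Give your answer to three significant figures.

Node A sees R2 in parallel with the series input of stage 2, R3 + R4 = 28.42 MΩ.
Effective lower resistance at A: R2 ‖ 28.42 = 1.938 MΩ.
V_A = 6.99 × 1.938/(5.10 + 1.938) = 1.925 V.

V_A ≈ 1.92 V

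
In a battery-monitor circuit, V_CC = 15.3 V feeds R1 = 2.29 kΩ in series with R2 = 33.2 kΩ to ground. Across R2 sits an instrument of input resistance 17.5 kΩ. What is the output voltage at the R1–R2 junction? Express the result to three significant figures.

V_out ≈ 12.8 V

R2 ‖ R_L = (33.2 × 17.5)/(33.2 + 17.5) = 11.46 kΩ.
Voltage divider with the loaded lower leg: V_out = 15.3 × 11.46/(2.29 + 11.46) = 15.3 × 0.8334 = 12.75 V.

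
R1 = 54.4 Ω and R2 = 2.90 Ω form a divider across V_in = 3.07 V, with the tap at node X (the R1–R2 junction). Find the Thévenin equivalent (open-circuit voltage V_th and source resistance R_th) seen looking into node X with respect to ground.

Open-circuit (no load on X): V_th = V_in · R2/(R1 + R2) = 3.07 × 2.90/(54.40 + 2.90) = 0.1554 V.
Zeroing V_in shorts the top of R1 to ground, so R_th = R1 ‖ R2 = 2.753 Ω.

V_th ≈ 0.155 V, R_th ≈ 2.75 Ω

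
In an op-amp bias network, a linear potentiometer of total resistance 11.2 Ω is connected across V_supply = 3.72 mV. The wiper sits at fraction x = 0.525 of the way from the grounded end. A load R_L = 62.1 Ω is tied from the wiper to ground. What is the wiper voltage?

The pot divides into 5.320 Ω above the wiper and 5.880 Ω below.
R_L loads the lower segment: effective lower R = 5.371 Ω.
V_out = 3.72 × 5.371/(5.320 + 5.371) = 1.869 mV.

V_out ≈ 1.87 mV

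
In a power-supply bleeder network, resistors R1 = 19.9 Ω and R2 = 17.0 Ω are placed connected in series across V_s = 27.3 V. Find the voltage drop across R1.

V ≈ 14.7 V

ΣR = 19.9 + 17.0 = 36.90 Ω.
Voltage divider: V = V_s · (19.90 / 36.90) = 27.3 × 0.5393 = 14.72 V.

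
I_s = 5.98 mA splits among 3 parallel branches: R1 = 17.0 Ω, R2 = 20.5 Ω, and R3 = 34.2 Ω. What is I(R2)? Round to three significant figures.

I ≈ 2.13 mA

Total conductance ΣG = 1/17.0 + 1/20.5 + 1/34.2 = 0.1368 (units of 1/Ω).
By the current-divider rule, I = I_s · G_k/ΣG = 5.98 × 0.3565 = 2.132 mA.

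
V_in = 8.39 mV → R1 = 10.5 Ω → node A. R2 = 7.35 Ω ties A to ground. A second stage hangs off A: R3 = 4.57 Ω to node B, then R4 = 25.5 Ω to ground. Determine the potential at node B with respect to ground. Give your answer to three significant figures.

The second stage (R3 + R4 = 30.07 Ω) loads node A in parallel with R2.
Effective lower resistance at A: R2 ‖ 30.07 = 5.906 Ω.
V_A = 8.39 × 5.906/(10.5 + 5.906) = 3.020 mV.
V_B = V_A × 0.8480 = 2.561 mV.

V_B ≈ 2.56 mV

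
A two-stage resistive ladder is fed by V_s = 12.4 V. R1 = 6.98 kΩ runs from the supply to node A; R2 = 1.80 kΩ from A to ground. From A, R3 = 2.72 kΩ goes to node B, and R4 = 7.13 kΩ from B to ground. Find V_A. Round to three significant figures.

The second stage (R3 + R4 = 9.850 kΩ) loads node A in parallel with R2.
Effective lower resistance at A: R2 ‖ 9.850 = 1.522 kΩ.
So V_A = 12.4 × 0.1790 = 2.220 V.

V_A ≈ 2.22 V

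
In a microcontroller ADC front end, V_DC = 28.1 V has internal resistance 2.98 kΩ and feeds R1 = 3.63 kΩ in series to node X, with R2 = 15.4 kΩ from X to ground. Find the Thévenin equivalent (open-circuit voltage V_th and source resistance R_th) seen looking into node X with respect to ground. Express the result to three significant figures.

R1' = 2.98 + 3.63 = 6.610 kΩ (source resistance + R1).
Open-circuit (no load on X): V_th = V_DC · R2/(R1' + R2) = 28.1 × 15.4/(6.610 + 15.4) = 19.66 V.
Looking into X with the source shorted: R_th = R1'·R2/(R1'+R2) = 6.610 × 15.4/22.01 = 4.625 kΩ.

V_th ≈ 19.7 V, R_th ≈ 4.62 kΩ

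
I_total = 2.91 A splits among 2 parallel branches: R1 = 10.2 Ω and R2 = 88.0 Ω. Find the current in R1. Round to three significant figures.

Two-branch current divider: I_k = I_total · R_other/(R_1 + R_2).
So I = 2.91 × 88.0/98.20 = 2.608 A.

I ≈ 2.61 A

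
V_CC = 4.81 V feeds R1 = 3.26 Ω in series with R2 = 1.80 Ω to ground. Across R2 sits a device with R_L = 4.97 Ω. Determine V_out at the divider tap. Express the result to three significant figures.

V_out ≈ 1.39 V

First combine the lower leg with the load: R2 ‖ R_L = 1.321 Ω.
Now apply the divider: V_out = 4.81 × 0.2884 = 1.387 V.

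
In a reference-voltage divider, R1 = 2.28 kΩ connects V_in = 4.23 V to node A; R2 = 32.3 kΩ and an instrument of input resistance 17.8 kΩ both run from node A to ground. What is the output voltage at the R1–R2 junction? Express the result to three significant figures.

V_out ≈ 3.53 V

First combine the lower leg with the load: R2 ‖ R_L = 11.48 kΩ.
Then V_out = V_in · R2'/(R1 + R2') = 4.23 × 11.48/13.76 = 3.529 V.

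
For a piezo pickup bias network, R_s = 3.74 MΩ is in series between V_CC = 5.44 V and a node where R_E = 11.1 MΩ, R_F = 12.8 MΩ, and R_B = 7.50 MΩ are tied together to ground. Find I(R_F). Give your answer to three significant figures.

Parallel bank: R_p = 1/(1/11.1 + 1/12.8 + 1/7.50) = 3.316 MΩ.
V_A by voltage divider: V_A = 5.44 × 3.316/(3.74 + 3.316) = 2.557 V.
Branch current I = V_A/R_F = 2.557/12.8 = 0.1997 µA.
(Equivalently: I_total = 0.7710 µA, then current-divider fraction G_k/ΣG = 0.2591.)

I ≈ 0.200 µA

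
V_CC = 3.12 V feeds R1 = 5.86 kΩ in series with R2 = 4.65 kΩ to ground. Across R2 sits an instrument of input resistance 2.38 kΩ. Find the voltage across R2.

V_out ≈ 0.661 V

The load sits in parallel with R2, giving an effective lower resistance R2' = R2·R_L/(R2+R_L) = 1.574 kΩ.
Now apply the divider: V_out = 3.12 × 0.2118 = 0.6607 V.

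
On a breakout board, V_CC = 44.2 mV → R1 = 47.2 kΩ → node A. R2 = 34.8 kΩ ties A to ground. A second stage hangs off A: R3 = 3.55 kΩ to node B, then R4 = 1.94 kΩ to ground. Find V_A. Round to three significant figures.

V_A ≈ 4.04 mV

The second stage (R3 + R4 = 5.490 kΩ) loads node A in parallel with R2.
R2 ‖ (R3+R4) = 4.742 kΩ.
V_A = 44.2 × 4.742/(47.2 + 4.742) = 4.035 mV.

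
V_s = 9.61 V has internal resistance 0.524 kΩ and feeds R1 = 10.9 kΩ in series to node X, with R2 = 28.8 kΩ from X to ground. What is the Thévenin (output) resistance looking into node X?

R1' = 0.524 + 10.9 = 11.42 kΩ (source resistance + R1).
Zeroing V_s shorts the top of R1' to ground, so R_th = R1' ‖ R2 = 8.179 kΩ.

R_th ≈ 8.18 kΩ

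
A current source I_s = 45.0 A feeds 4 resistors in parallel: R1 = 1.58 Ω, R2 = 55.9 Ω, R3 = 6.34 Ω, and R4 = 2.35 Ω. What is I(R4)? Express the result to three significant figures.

I ≈ 15.5 A

Conductances: ΣG = 1/1.58 + 1/55.9 + 1/6.34 + 1/2.35 = 1.234 (1/Ω).
By the current-divider rule, I = I_s · G_k/ΣG = 45.0 × 0.3448 = 15.52 A.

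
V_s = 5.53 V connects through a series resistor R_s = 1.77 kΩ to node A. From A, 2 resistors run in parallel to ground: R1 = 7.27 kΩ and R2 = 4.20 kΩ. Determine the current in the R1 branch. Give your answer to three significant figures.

I ≈ 0.457 mA

Equivalent of the parallel group: R_p = 2.662 kΩ.
Node voltage V_A = V_s · R_p/(R_s + R_p) = 5.53 × 0.6006 = 3.322 V.
I(R1) = V_A / R1 = 3.322/7.27 = 0.4569 mA.
(Equivalently: I_total = 1.248 mA, then current-divider fraction G_k/ΣG = 0.3662.)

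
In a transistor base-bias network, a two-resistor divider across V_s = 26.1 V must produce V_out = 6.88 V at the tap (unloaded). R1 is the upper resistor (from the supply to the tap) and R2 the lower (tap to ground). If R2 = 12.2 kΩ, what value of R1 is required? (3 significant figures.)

R1 ≈ 34.1 kΩ

The divider ratio is R2/(R1+R2) = 6.88/26.1 = 0.2636.
Rearranging, R1 = R2·(1−k)/k = 12.2 × 2.794 = 34.08 kΩ.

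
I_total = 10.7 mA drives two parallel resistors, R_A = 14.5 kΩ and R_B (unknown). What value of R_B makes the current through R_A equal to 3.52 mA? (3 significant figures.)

R_B ≈ 7.11 kΩ

Two-branch current divider: I_A = I_total · R_B/(R_A + R_B).
3.52/10.7 = R_B/(R_A + R_B) → R_B = R_A · (0.3290)/(1 − 0.3290) = 14.5 × 0.4903 = 7.109 kΩ.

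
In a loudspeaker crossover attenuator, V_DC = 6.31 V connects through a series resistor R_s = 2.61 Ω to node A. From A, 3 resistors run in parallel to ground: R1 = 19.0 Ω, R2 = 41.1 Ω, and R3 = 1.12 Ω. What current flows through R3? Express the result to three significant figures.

Parallel bank: R_p = 1/(1/19.0 + 1/41.1 + 1/1.12) = 1.031 Ω.
V_A = 6.31 × 1.031/3.641 = 1.787 V.
I(R3) = V_A / R3 = 1.787/1.12 = 1.595 A.

I ≈ 1.60 A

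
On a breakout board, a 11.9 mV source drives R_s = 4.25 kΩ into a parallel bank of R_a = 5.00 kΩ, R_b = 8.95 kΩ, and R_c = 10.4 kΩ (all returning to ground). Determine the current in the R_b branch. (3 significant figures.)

Parallel bank: R_p = 1/(1/5.00 + 1/8.95 + 1/10.4) = 2.452 kΩ.
Node voltage V_A = V_s · R_p/(R_s + R_p) = 11.9 × 0.3658 = 4.353 mV.
Branch current I = V_A/R_b = 4.353/8.95 = 0.4864 µA.

I ≈ 0.486 µA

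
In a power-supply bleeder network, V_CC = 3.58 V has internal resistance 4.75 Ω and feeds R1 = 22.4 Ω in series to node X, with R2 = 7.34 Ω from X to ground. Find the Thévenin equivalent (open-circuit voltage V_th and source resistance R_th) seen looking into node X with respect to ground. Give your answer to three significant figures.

V_th ≈ 0.762 V, R_th ≈ 5.78 Ω

R1' = 4.75 + 22.4 = 27.15 Ω (source resistance + R1).
With X open, the divider is unloaded: V_th = 3.58 × 7.34/34.49 = 0.7619 V.
Looking into X with the source shorted: R_th = R1'·R2/(R1'+R2) = 27.15 × 7.34/34.49 = 5.778 Ω.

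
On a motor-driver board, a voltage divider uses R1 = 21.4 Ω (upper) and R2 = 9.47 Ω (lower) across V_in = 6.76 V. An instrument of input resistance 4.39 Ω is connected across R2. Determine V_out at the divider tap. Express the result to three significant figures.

V_out ≈ 0.831 V

First combine the lower leg with the load: R2 ‖ R_L = 3.000 Ω.
Then V_out = V_in · R2'/(R1 + R2') = 6.76 × 3.000/24.40 = 0.8310 V.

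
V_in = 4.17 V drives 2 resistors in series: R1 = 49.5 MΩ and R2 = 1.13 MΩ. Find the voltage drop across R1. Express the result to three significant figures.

Total series resistance ΣR = 49.5 + 1.13 = 50.63 MΩ.
V = V_in · R/ΣR = 4.17 × 0.9777 = 4.077 V.

V ≈ 4.08 V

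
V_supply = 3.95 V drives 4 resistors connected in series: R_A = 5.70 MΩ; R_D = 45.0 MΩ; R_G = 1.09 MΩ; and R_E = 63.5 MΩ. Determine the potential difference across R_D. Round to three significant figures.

V ≈ 1.54 V

Total series resistance ΣR = 5.70 + 45.0 + 1.09 + 63.5 = 115.3 MΩ.
By the voltage-divider rule, V = 3.95 × 45.00/115.3 = 1.542 V.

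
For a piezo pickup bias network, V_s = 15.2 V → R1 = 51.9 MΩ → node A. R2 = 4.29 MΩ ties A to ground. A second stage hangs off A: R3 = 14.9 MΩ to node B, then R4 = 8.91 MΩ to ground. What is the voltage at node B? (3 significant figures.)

Node A sees R2 in parallel with the series input of stage 2, R3 + R4 = 23.81 MΩ.
Effective lower resistance at A: R2 ‖ 23.81 = 3.635 MΩ.
So V_A = 15.2 × 0.06546 = 0.9949 V.
Stage 2 is unloaded, so V_B = V_A · R4/(R3+R4) = 0.9949 × 8.91/23.81 = 0.3723 V.

V_B ≈ 0.372 V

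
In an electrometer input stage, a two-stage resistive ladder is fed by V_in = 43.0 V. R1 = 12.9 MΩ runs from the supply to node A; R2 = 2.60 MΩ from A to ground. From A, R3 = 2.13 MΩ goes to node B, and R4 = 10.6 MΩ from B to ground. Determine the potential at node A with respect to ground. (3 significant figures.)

V_A ≈ 6.16 V

The second stage (R3 + R4 = 12.73 MΩ) loads node A in parallel with R2.
Effective lower resistance at A: R2 ‖ 12.73 = 2.159 MΩ.
V_A = 43.0 × 2.159/(12.9 + 2.159) = 6.165 V.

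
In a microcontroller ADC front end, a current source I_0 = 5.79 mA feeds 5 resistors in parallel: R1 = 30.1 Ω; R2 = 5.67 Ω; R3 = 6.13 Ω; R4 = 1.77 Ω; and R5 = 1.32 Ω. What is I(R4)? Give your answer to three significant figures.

ΣG = 1/30.1 + 1/5.67 + 1/6.13 + 1/1.77 + 1/1.32 = 1.695.
R4 takes the fraction G_k/ΣG = 0.5650/1.695 = 0.3333, so I = 5.79 × 0.3333 = 1.930 mA.

I ≈ 1.93 mA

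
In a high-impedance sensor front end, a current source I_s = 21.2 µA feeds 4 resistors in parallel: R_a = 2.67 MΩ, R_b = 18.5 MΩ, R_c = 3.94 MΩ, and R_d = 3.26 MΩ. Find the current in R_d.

I ≈ 6.57 µA

ΣG = 1/2.67 + 1/18.5 + 1/3.94 + 1/3.26 = 0.9891.
R_d takes the fraction G_k/ΣG = 0.3067/0.9891 = 0.3101, so I = 21.2 × 0.3101 = 6.574 µA.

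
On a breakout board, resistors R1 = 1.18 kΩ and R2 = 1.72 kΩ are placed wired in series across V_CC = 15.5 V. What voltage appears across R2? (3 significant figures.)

Total series resistance ΣR = 1.18 + 1.72 = 2.900 kΩ.
By the voltage-divider rule, V = 15.5 × 1.720/2.900 = 9.193 V.

V ≈ 9.19 V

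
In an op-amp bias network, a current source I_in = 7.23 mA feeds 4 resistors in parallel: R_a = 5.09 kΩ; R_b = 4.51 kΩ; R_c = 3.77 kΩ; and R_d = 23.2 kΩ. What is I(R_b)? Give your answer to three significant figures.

I ≈ 2.21 mA

Total conductance ΣG = 1/5.09 + 1/4.51 + 1/3.77 + 1/23.2 = 0.7265 (units of 1/kΩ).
Current divider: I(R_b) = I_in · G_k/ΣG = 7.23 × (0.2217/0.7265) = 7.23 × 0.3052 = 2.206 mA.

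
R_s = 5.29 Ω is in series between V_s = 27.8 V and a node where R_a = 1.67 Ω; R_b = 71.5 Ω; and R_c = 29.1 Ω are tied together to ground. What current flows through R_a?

Parallel bank: R_p = 1/(1/1.67 + 1/71.5 + 1/29.1) = 1.545 Ω.
V_A = 27.8 × 1.545/6.835 = 6.285 V.
I(R_a) = V_A / R_a = 6.285/1.67 = 3.763 A.
(Check via current divider: I_total = 4.067 A; share G_k/ΣG = 0.9253 → same result.)

I ≈ 3.76 A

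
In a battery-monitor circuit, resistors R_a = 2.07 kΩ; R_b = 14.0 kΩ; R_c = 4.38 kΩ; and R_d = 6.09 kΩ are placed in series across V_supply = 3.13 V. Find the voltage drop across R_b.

ΣR = 2.07 + 14.0 + 4.38 + 6.09 = 26.54 kΩ.
V = V_supply · R/ΣR = 3.13 × 0.5275 = 1.651 V.

V ≈ 1.65 V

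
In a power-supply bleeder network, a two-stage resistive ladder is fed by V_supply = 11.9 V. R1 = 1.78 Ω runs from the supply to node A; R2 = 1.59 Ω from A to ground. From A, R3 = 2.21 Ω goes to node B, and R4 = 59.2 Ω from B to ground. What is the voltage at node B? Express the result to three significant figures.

V_B ≈ 5.34 V

Looking into the second stage from A: R3 + R4 = 61.41 Ω appears in parallel with R2.
R2 ‖ (R3+R4) = 1.550 Ω.
V_A = 11.9 × 1.550/(1.78 + 1.550) = 5.539 V.
V_B = V_A × 0.9640 = 5.339 V.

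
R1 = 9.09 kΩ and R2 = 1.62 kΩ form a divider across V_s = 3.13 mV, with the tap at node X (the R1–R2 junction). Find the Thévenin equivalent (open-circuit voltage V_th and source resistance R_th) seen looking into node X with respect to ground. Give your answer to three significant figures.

V_th ≈ 0.473 mV, R_th ≈ 1.37 kΩ

With X open, the divider is unloaded: V_th = 3.13 × 1.62/10.71 = 0.4734 mV.
Looking into X with the source shorted: R_th = R1·R2/(R1+R2) = 9.090 × 1.62/10.71 = 1.375 kΩ.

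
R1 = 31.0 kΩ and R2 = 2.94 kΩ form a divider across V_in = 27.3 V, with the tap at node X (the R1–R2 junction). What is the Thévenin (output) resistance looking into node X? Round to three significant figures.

Looking into X with the source shorted: R_th = R1·R2/(R1+R2) = 31.00 × 2.94/33.94 = 2.685 kΩ.

R_th ≈ 2.69 kΩ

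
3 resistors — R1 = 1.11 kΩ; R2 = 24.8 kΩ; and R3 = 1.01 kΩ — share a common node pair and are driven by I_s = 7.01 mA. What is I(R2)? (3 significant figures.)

I ≈ 0.146 mA

ΣG = 1/1.11 + 1/24.8 + 1/1.01 = 1.931.
R2 takes the fraction G_k/ΣG = 0.04032/1.931 = 0.02088, so I = 7.01 × 0.02088 = 0.1464 mA.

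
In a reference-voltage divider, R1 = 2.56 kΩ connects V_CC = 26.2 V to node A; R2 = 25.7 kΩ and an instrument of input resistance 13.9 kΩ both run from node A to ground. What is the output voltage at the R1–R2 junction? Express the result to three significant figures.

V_out ≈ 20.4 V

First combine the lower leg with the load: R2 ‖ R_L = 9.021 kΩ.
Now apply the divider: V_out = 26.2 × 0.7789 = 20.41 V.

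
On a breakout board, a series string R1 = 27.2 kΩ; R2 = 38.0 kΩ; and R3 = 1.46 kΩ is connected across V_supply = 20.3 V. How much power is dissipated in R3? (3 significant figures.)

P ≈ 0.135 mW

The common current is I = 20.3/66.66 = 0.3045 mA.
P = I²R = 0.09274 × 1.46 = 0.1354 mW.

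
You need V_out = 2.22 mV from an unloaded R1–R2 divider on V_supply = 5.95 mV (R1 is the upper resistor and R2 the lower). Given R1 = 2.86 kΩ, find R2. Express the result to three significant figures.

R2 ≈ 1.70 kΩ

The divider ratio is R2/(R1+R2) = 2.22/5.95 = 0.3731.
R2 = R1 · 0.3731/(1 − 0.3731) = 1.702 kΩ.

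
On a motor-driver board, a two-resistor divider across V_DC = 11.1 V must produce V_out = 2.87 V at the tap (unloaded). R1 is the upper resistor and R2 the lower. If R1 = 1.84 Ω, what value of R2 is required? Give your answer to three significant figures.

Required fraction k = V_out/V_DC = 0.2586.
R2 = R1 · 0.2586/(1 − 0.2586) = 0.6417 Ω.

R2 ≈ 0.642 Ω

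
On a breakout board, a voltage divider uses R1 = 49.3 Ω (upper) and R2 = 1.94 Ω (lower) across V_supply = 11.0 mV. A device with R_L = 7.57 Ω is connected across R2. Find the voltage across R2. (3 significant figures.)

The load sits in parallel with R2, giving an effective lower resistance R2' = R2·R_L/(R2+R_L) = 1.544 Ω.
Voltage divider with the loaded lower leg: V_out = 11.0 × 1.544/(49.3 + 1.544) = 11.0 × 0.03037 = 0.3341 mV.

V_out ≈ 0.334 mV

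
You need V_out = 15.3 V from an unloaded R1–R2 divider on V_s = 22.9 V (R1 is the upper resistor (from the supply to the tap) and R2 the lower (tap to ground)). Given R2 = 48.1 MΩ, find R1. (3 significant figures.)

R1 ≈ 23.9 MΩ

V_out/V_s = R2/(R1+R2) = 0.6681.
Rearranging, R1 = R2·(1−k)/k = 48.1 × 0.4967 = 23.89 MΩ.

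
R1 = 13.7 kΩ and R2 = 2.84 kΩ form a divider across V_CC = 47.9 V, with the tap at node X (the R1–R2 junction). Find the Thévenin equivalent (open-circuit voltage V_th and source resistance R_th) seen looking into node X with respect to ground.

V_th ≈ 8.22 V, R_th ≈ 2.35 kΩ

Open-circuit (no load on X): V_th = V_CC · R2/(R1 + R2) = 47.9 × 2.84/(13.70 + 2.84) = 8.225 V.
Zeroing V_CC shorts the top of R1 to ground, so R_th = R1 ‖ R2 = 2.352 kΩ.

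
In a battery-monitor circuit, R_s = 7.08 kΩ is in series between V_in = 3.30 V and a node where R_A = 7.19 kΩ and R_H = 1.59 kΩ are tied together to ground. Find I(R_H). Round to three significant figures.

I ≈ 0.322 mA

Parallel bank: R_p = 1/(1/7.19 + 1/1.59) = 1.302 kΩ.
V_A by voltage divider: V_A = 3.30 × 1.302/(7.08 + 1.302) = 0.5126 V.
Branch current I = V_A/R_H = 0.5126/1.59 = 0.3224 mA.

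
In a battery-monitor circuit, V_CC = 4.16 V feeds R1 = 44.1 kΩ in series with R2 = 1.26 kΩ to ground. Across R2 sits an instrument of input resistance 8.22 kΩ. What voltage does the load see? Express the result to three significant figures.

V_out ≈ 0.101 V

First combine the lower leg with the load: R2 ‖ R_L = 1.093 kΩ.
Then V_out = V_CC · R2'/(R1 + R2') = 4.16 × 1.093/45.19 = 0.1006 V.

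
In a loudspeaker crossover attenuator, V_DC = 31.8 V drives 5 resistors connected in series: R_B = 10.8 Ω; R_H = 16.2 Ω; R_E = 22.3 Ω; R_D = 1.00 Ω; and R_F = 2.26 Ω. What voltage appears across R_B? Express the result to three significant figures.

V ≈ 6.53 V

Series total: ΣR = 10.8 + 16.2 + 22.3 + 1.00 + 2.26 = 52.56 Ω.
Voltage divider: V = V_DC · (10.80 / 52.56) = 31.8 × 0.2055 = 6.534 V.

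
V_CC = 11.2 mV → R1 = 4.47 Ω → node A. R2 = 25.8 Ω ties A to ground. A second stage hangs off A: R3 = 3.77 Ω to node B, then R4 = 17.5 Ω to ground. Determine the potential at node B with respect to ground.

Node A sees R2 in parallel with the series input of stage 2, R3 + R4 = 21.27 Ω.
Effective lower resistance at A: R2 ‖ 21.27 = 11.66 Ω.
V_A = 11.2 × 11.66/(4.47 + 11.66) = 8.096 mV.
Stage 2 is unloaded, so V_B = V_A · R4/(R3+R4) = 8.096 × 17.5/21.27 = 6.661 mV.

V_B ≈ 6.66 mV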